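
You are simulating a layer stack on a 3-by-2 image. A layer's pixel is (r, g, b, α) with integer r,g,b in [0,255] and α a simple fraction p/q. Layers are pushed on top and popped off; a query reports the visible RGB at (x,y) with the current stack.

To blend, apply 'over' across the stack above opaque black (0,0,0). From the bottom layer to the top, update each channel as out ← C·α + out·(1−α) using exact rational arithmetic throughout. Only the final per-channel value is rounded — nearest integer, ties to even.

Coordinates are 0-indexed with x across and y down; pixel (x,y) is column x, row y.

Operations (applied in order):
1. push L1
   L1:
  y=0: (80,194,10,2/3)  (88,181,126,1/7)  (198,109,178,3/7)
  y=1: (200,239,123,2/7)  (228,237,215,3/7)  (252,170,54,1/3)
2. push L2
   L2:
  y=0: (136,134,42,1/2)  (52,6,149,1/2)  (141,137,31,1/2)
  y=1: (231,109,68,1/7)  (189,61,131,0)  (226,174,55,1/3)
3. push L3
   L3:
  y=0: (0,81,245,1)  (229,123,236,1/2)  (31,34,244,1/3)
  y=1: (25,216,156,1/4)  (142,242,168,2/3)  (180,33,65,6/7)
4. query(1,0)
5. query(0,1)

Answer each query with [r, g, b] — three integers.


query (1,0) [L1,L2,L3] — begin 0,0,0
+L1 (α=1/7) → [88/7, 181/7, 18]
+L2 (α=1/2) → [226/7, 223/14, 167/2]
+L3 (α=1/2) → [1829/14, 1945/28, 639/4]
rounded: [131, 69, 160]

(0,1) stack=L1,L2,L3; from [0,0,0]:
L1 α=2/7: [400/7, 478/7, 246/7]
L2 α=1/7: [4017/49, 3631/49, 1952/49]
L3 α=1/4: [3319/49, 21477/196, 3375/49]
= [68, 110, 69]


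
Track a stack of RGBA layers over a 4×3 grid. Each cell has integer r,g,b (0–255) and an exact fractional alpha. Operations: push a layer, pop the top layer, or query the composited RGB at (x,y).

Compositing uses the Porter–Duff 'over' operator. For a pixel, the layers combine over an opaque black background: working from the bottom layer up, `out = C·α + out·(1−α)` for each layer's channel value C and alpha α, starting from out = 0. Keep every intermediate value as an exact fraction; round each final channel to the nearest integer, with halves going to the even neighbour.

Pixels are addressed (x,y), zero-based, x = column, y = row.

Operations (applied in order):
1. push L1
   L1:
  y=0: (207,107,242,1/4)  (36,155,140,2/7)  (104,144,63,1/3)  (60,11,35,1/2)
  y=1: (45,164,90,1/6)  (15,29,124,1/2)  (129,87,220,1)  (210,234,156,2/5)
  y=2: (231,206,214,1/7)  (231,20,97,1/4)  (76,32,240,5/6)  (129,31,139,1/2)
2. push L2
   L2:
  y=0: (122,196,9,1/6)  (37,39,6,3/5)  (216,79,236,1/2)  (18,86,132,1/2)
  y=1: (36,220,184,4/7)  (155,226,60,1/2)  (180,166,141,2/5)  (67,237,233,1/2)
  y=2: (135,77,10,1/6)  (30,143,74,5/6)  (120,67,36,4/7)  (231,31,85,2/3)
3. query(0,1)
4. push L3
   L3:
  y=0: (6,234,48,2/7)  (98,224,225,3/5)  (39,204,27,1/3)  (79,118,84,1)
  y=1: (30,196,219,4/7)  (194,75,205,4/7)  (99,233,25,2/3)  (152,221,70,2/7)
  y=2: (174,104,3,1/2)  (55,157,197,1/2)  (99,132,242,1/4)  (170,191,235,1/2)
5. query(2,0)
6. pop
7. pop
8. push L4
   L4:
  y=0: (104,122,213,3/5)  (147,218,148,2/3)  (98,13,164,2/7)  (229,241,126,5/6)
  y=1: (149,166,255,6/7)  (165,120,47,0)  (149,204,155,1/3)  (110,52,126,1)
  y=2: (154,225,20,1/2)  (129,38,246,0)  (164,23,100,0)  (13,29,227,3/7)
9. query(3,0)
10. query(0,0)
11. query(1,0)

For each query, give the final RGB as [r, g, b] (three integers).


(0,1) stack=L1,L2; from [0,0,0]:
L1 α=1/6: [15/2, 82/3, 15]
L2 α=4/7: [333/14, 962/7, 781/7]
rounded: [24, 137, 112]

at x=2,y=0 over L1,L2,L3:
+L1 (α=1/3) → [104/3, 48, 21]
+L2 (α=1/2) → [376/3, 127/2, 257/2]
+L3 (α=1/3) → [869/9, 331/3, 284/3]
= [97, 110, 95]

at x=3,y=0 over L1,L4:
L1 α=1/2: [30, 11/2, 35/2]
L4 α=5/6: [1175/6, 807/4, 1295/12]
rounded: [196, 202, 108]

query (0,0) [L1,L4] — begin 0,0,0
after L1 α=1/4: [207/4, 107/4, 121/2]
after L4 α=3/5: [831/10, 839/10, 152]
→ [83, 84, 152]

(1,0) stack=L1,L4; from [0,0,0]:
+L1 (α=2/7) → [72/7, 310/7, 40]
+L4 (α=2/3) → [710/7, 3362/21, 112]
rounded: [101, 160, 112]


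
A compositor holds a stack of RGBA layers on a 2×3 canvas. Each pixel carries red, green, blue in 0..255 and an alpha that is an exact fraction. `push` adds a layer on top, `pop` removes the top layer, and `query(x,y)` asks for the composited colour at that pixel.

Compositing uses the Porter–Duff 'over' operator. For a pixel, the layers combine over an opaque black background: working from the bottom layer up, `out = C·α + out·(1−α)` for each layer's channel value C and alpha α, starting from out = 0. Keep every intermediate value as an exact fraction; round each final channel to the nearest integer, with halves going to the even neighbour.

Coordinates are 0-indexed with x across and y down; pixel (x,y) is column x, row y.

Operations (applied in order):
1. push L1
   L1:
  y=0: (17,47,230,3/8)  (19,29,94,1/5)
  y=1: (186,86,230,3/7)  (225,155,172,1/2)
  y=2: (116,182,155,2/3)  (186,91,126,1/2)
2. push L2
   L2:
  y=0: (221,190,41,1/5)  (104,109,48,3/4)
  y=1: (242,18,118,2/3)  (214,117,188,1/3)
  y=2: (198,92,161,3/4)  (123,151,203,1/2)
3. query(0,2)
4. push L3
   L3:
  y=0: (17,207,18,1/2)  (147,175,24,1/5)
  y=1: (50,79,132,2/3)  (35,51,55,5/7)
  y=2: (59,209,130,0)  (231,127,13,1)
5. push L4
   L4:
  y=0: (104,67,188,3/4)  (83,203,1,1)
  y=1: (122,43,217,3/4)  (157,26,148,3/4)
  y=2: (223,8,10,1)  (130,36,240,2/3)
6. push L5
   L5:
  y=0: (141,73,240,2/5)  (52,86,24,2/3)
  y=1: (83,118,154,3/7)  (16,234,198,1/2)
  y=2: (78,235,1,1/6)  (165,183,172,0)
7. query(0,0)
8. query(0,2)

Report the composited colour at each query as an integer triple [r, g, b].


query (0,2) [L1,L2] — begin 0,0,0
after L1 α=2/3: [232/3, 364/3, 310/3]
after L2 α=3/4: [1007/6, 298/3, 1759/12]
= [168, 99, 147]

(0,0) stack=L1,L2,L3,L4,L5; from [0,0,0]:
L1 α=3/8: [51/8, 141/8, 345/4]
L2 α=1/5: [493/10, 521/10, 386/5]
L3 α=1/2: [663/20, 2591/20, 238/5]
L4 α=3/4: [6903/80, 6611/80, 1529/10]
L5 α=2/5: [43269/400, 31513/400, 9387/50]
rounded: [108, 79, 188]

query (0,2) [L1,L2,L3,L4,L5] — begin 0,0,0
L1 α=2/3: [232/3, 364/3, 310/3]
L2 α=3/4: [1007/6, 298/3, 1759/12]
L3 α=0: [1007/6, 298/3, 1759/12]
L4 α=1: [223, 8, 10]
L5 α=1/6: [1193/6, 275/6, 17/2]
→ [199, 46, 8]


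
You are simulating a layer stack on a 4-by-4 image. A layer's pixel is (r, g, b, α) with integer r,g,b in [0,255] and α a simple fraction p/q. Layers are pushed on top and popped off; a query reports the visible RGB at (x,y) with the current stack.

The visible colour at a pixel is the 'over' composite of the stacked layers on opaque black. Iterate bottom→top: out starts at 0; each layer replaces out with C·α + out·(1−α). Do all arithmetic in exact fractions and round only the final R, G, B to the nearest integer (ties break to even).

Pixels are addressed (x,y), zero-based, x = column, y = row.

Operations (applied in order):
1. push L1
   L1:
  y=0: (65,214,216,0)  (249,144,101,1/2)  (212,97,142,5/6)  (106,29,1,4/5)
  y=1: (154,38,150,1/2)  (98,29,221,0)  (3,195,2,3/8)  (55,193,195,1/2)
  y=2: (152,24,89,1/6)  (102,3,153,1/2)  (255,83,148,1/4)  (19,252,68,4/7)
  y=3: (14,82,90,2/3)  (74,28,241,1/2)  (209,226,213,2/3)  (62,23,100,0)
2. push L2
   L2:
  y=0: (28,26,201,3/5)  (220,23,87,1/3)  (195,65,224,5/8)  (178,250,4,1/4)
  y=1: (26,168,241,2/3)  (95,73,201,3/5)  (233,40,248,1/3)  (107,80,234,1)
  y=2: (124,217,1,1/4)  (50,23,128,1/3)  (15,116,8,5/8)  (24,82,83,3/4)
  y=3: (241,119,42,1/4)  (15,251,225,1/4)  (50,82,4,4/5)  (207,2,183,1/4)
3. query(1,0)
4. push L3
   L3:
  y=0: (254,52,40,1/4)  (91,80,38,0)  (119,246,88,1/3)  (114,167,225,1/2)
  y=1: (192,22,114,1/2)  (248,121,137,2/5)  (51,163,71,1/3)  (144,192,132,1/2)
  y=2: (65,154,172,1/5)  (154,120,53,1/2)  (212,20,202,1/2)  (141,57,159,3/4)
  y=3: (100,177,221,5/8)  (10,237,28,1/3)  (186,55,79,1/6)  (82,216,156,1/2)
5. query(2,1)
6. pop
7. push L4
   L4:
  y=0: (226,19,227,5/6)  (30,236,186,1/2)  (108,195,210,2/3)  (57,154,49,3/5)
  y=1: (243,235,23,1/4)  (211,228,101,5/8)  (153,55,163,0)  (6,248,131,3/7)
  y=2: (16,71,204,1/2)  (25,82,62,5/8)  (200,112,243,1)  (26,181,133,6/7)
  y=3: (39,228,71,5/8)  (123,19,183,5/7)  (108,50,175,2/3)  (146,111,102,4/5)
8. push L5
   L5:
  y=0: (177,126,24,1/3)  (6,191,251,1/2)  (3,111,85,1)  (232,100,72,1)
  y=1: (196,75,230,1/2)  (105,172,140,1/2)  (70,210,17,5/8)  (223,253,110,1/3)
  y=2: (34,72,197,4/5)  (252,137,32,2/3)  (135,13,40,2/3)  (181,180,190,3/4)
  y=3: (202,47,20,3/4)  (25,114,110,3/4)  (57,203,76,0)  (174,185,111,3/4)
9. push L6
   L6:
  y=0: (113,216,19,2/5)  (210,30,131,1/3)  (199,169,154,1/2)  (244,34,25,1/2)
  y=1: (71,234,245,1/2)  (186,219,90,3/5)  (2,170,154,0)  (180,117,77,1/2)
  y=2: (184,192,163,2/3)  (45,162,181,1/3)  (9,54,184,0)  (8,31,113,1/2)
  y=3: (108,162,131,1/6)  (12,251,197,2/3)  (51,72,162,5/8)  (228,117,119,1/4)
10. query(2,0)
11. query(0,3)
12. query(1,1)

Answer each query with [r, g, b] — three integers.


(1,0) stack=L1,L2; from [0,0,0]:
after L1 α=1/2: [249/2, 72, 101/2]
after L2 α=1/3: [469/3, 167/3, 188/3]
→ [156, 56, 63]

at x=2,y=1 over L1,L2,L3:
+L1 (α=3/8) → [9/8, 585/8, 3/4]
+L2 (α=1/3) → [941/12, 745/12, 499/6]
+L3 (α=1/3) → [1247/18, 1723/18, 712/9]
rounded: [69, 96, 79]

at x=2,y=0 over L1,L2,L4,L5,L6:
after L1 α=5/6: [530/3, 485/6, 355/3]
after L2 α=5/8: [1505/8, 1135/16, 1475/8]
after L4 α=2/3: [3233/24, 7375/48, 4835/24]
after L5 α=1: [3, 111, 85]
after L6 α=1/2: [101, 140, 239/2]
rounded: [101, 140, 120]

(0,3) stack=L1,L2,L4,L5,L6; from [0,0,0]:
+L1 (α=2/3) → [28/3, 164/3, 60]
+L2 (α=1/4) → [269/4, 283/4, 111/2]
+L4 (α=5/8) → [1587/32, 5409/32, 1043/16]
+L5 (α=3/4) → [20979/128, 9921/128, 2003/64]
+L6 (α=1/6) → [39573/256, 23447/256, 6133/128]
= [155, 92, 48]

query (1,1) [L1,L2,L4,L5,L6] — begin 0,0,0
after L1 α=0: [0, 0, 0]
after L2 α=3/5: [57, 219/5, 603/5]
after L4 α=5/8: [613/4, 6357/40, 2167/20]
after L5 α=1/2: [1033/8, 13237/80, 4967/40]
after L6 α=3/5: [653/4, 39517/200, 10367/100]
→ [163, 198, 104]


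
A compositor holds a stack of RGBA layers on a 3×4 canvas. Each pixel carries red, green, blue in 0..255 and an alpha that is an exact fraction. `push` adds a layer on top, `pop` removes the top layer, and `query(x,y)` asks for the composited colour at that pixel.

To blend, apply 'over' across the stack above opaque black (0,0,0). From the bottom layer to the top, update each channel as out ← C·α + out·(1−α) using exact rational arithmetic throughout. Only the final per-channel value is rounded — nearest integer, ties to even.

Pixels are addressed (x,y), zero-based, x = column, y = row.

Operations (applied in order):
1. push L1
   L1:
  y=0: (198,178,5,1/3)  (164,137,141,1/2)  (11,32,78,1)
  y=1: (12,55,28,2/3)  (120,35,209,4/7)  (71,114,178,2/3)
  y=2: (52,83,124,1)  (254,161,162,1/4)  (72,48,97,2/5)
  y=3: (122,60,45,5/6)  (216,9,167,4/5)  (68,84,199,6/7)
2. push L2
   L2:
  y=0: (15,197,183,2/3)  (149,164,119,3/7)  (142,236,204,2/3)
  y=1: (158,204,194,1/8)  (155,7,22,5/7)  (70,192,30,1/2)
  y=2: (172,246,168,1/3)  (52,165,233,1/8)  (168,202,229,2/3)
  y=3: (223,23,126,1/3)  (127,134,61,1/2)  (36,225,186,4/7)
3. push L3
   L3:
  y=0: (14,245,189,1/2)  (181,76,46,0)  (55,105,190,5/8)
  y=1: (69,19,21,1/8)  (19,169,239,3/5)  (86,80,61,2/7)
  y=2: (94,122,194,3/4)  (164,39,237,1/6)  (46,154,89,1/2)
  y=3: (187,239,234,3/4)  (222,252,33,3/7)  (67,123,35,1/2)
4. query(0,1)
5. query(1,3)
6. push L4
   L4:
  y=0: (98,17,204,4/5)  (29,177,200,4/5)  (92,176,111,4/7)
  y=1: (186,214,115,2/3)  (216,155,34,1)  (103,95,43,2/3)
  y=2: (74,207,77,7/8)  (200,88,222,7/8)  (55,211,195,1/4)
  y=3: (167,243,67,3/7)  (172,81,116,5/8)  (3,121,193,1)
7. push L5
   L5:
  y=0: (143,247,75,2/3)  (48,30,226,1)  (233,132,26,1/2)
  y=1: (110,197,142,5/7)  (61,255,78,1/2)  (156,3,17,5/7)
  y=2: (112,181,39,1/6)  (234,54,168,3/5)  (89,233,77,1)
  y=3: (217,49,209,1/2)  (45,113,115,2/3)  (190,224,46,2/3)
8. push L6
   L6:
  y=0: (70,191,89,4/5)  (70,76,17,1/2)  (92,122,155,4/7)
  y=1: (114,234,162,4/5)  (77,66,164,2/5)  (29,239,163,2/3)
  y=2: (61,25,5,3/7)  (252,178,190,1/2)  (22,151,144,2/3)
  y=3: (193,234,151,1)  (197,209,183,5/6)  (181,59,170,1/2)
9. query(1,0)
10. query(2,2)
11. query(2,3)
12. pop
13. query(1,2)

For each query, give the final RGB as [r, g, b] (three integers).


(0,1) stack=L1,L2,L3; from [0,0,0]:
+L1 (α=2/3) → [8, 110/3, 56/3]
+L2 (α=1/8) → [107/4, 691/12, 487/12]
+L3 (α=1/8) → [1025/32, 5065/96, 3661/96]
rounded: [32, 53, 38]

at x=1,y=3 over L1,L2,L3:
L1 α=4/5: [864/5, 36/5, 668/5]
L2 α=1/2: [1499/10, 353/5, 973/10]
L3 α=3/7: [904/5, 5192/35, 2441/35]
rounded: [181, 148, 70]

(1,0) stack=L1,L2,L3,L4,L5,L6; from [0,0,0]:
+L1 (α=1/2) → [82, 137/2, 141/2]
+L2 (α=3/7) → [775/7, 766/7, 639/7]
+L3 (α=0) → [775/7, 766/7, 639/7]
+L4 (α=4/5) → [1587/35, 5722/35, 6239/35]
+L5 (α=1) → [48, 30, 226]
+L6 (α=1/2) → [59, 53, 243/2]
= [59, 53, 122]

(2,2) stack=L1,L2,L3,L4,L5,L6; from [0,0,0]:
L1 α=2/5: [144/5, 96/5, 194/5]
L2 α=2/3: [608/5, 2116/15, 828/5]
L3 α=1/2: [419/5, 2213/15, 1273/10]
L4 α=1/4: [383/5, 817/5, 5769/40]
L5 α=1: [89, 233, 77]
L6 α=2/3: [133/3, 535/3, 365/3]
= [44, 178, 122]

(2,3) stack=L1,L2,L3,L4,L5,L6; from [0,0,0]:
L1 α=6/7: [408/7, 72, 1194/7]
L2 α=4/7: [2232/49, 1116/7, 8790/49]
L3 α=1/2: [5515/98, 1977/14, 10505/98]
L4 α=1: [3, 121, 193]
L5 α=2/3: [383/3, 569/3, 95]
L6 α=1/2: [463/3, 373/3, 265/2]
rounded: [154, 124, 132]

query (1,2) [L1,L2,L3,L4,L5] — begin 0,0,0
after L1 α=1/4: [127/2, 161/4, 81/2]
after L2 α=1/8: [993/16, 1787/32, 1033/16]
after L3 α=1/6: [7589/96, 10183/192, 8957/96]
after L4 α=7/8: [141989/768, 128455/1536, 158141/768]
after L5 α=3/5: [411557/1920, 252871/3840, 351677/1920]
= [214, 66, 183]


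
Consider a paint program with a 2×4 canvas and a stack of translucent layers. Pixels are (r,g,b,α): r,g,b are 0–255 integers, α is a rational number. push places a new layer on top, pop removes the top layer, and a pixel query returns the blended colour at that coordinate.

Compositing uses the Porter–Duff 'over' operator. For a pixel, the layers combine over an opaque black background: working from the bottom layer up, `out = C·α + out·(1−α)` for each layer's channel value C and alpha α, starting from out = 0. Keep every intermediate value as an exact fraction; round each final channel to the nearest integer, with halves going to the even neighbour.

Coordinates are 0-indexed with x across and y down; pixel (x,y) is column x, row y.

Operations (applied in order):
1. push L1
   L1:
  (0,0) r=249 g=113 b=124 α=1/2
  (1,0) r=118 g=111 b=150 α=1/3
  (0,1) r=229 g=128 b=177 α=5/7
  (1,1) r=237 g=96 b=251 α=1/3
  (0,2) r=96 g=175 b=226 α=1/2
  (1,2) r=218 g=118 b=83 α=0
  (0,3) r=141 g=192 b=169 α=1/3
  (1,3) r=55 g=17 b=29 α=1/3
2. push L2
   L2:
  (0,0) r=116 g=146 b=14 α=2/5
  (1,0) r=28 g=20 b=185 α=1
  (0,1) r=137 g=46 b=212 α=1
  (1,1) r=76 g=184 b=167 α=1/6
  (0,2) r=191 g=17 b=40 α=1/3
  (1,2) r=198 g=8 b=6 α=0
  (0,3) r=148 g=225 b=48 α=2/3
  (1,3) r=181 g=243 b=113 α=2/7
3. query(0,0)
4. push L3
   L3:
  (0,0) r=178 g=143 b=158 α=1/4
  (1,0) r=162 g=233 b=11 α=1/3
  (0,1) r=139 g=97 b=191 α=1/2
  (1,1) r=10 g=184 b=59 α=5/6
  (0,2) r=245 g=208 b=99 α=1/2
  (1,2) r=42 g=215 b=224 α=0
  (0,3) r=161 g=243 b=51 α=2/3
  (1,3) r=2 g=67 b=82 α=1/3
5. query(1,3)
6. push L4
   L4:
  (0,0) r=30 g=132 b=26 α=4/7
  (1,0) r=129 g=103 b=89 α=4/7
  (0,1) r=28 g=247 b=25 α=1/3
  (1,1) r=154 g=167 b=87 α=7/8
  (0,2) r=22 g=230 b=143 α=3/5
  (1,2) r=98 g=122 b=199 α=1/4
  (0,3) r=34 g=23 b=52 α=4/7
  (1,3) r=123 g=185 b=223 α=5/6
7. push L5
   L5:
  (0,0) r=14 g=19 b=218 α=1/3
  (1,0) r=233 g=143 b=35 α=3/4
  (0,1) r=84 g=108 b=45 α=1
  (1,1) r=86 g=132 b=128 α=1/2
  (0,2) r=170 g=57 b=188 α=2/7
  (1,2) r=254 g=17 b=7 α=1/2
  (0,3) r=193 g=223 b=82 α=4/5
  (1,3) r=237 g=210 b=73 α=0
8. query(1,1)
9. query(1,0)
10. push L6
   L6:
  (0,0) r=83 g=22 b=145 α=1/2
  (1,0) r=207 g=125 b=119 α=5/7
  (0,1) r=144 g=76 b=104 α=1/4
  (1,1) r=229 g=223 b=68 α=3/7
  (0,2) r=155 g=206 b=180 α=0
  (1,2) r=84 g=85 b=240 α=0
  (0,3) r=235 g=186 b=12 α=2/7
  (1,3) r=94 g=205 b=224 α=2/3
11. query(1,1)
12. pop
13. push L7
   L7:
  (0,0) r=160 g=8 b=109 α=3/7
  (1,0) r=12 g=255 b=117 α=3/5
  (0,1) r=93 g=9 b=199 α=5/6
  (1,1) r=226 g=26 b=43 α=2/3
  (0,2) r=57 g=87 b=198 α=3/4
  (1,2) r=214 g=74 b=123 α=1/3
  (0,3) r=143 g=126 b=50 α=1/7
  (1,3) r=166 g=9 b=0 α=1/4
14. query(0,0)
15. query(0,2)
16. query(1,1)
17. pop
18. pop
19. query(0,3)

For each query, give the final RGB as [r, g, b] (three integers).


at x=0,y=0 over L1,L2:
after L1 α=1/2: [249/2, 113/2, 62]
after L2 α=2/5: [1211/10, 923/10, 214/5]
→ [121, 92, 43]

(1,3) stack=L1,L2,L3; from [0,0,0]:
L1 α=1/3: [55/3, 17/3, 29/3]
L2 α=2/7: [1361/21, 1543/21, 823/21]
L3 α=1/3: [2764/63, 4493/63, 3368/63]
rounded: [44, 71, 53]

query (1,1) [L1,L2,L3,L4,L5] — begin 0,0,0
+L1 (α=1/3) → [79, 32, 251/3]
+L2 (α=1/6) → [157/2, 172/3, 878/9]
+L3 (α=5/6) → [257/12, 1466/9, 3533/54]
+L4 (α=7/8) → [13193/96, 11987/72, 36419/432]
+L5 (α=1/2) → [21449/192, 21491/144, 91715/864]
→ [112, 149, 106]

query (1,0) [L1,L2,L3,L4,L5] — begin 0,0,0
L1 α=1/3: [118/3, 37, 50]
L2 α=1: [28, 20, 185]
L3 α=1/3: [218/3, 91, 127]
L4 α=4/7: [734/7, 685/7, 737/7]
L5 α=3/4: [5627/28, 922/7, 368/7]
→ [201, 132, 53]

query (1,1) [L1,L2,L3,L4,L5,L6] — begin 0,0,0
+L1 (α=1/3) → [79, 32, 251/3]
+L2 (α=1/6) → [157/2, 172/3, 878/9]
+L3 (α=5/6) → [257/12, 1466/9, 3533/54]
+L4 (α=7/8) → [13193/96, 11987/72, 36419/432]
+L5 (α=1/2) → [21449/192, 21491/144, 91715/864]
+L6 (α=3/7) → [7775/48, 45575/252, 19397/216]
rounded: [162, 181, 90]

query (0,0) [L1,L2,L3,L4,L5,L7] — begin 0,0,0
after L1 α=1/2: [249/2, 113/2, 62]
after L2 α=2/5: [1211/10, 923/10, 214/5]
after L3 α=1/4: [5413/40, 4199/40, 358/5]
after L4 α=4/7: [21039/280, 33717/280, 1594/35]
after L5 α=1/3: [22999/420, 36377/420, 3606/35]
after L7 α=3/7: [73399/735, 38897/735, 25869/245]
= [100, 53, 106]

at x=0,y=2 over L1,L2,L3,L4,L5,L7:
L1 α=1/2: [48, 175/2, 113]
L2 α=1/3: [287/3, 64, 266/3]
L3 α=1/2: [511/3, 136, 563/6]
L4 α=3/5: [244/3, 962/5, 370/3]
L5 α=2/7: [320/3, 1076/7, 2978/21]
L7 α=3/4: [833/12, 2903/28, 3863/21]
rounded: [69, 104, 184]

(1,1) stack=L1,L2,L3,L4,L5,L7; from [0,0,0]:
+L1 (α=1/3) → [79, 32, 251/3]
+L2 (α=1/6) → [157/2, 172/3, 878/9]
+L3 (α=5/6) → [257/12, 1466/9, 3533/54]
+L4 (α=7/8) → [13193/96, 11987/72, 36419/432]
+L5 (α=1/2) → [21449/192, 21491/144, 91715/864]
+L7 (α=2/3) → [108233/576, 28979/432, 166019/2592]
rounded: [188, 67, 64]

(0,3) stack=L1,L2,L3,L4; from [0,0,0]:
after L1 α=1/3: [47, 64, 169/3]
after L2 α=2/3: [343/3, 514/3, 457/9]
after L3 α=2/3: [1309/9, 1972/9, 1375/27]
after L4 α=4/7: [1717/21, 2248/21, 3247/63]
→ [82, 107, 52]


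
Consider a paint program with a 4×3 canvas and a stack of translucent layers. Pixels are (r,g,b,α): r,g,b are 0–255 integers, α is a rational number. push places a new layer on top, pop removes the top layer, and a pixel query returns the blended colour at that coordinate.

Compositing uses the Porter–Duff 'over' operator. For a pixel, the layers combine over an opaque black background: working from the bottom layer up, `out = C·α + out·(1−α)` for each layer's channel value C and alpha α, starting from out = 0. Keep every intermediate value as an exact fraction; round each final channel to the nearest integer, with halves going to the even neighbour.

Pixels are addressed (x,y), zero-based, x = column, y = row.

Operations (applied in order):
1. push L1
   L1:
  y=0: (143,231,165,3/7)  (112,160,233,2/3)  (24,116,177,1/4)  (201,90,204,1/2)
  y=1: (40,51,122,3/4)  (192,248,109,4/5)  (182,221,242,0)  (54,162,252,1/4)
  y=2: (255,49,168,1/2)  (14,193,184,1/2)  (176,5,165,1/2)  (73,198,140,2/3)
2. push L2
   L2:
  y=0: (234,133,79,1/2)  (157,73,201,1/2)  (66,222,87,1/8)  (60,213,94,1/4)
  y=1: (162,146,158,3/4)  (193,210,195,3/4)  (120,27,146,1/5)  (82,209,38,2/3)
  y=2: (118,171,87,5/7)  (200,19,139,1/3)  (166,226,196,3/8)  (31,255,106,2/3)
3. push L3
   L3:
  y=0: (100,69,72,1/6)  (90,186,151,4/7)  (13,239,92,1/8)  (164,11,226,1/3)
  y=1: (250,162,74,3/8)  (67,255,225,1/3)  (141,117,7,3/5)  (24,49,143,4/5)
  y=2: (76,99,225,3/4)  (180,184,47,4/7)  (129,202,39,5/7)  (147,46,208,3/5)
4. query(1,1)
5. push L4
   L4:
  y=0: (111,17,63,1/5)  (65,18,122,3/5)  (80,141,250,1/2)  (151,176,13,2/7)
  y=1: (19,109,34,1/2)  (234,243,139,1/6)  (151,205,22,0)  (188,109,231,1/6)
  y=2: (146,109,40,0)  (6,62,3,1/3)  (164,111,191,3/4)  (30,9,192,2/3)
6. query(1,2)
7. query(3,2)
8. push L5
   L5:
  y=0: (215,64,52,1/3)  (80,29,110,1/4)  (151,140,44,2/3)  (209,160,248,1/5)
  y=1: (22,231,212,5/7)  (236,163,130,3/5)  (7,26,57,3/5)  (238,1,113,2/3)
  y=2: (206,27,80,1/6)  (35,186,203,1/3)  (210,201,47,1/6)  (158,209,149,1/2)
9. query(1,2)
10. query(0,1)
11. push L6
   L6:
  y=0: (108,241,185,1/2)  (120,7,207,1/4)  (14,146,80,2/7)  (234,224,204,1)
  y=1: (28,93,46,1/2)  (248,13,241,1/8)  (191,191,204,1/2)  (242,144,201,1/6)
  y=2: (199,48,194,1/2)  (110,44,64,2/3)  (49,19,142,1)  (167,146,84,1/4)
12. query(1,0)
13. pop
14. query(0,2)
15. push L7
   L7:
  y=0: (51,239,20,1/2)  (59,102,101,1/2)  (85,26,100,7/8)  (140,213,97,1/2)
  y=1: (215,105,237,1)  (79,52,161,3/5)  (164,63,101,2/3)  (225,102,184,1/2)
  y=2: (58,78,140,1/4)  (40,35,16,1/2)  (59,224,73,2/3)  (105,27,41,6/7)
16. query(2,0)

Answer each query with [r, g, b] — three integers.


query (1,1) [L1,L2,L3] — begin 0,0,0
+L1 (α=4/5) → [768/5, 992/5, 436/5]
+L2 (α=3/4) → [3663/20, 2071/10, 3361/20]
+L3 (α=1/3) → [4333/30, 3346/15, 5611/30]
rounded: [144, 223, 187]

query (1,2) [L1,L2,L3,L4] — begin 0,0,0
after L1 α=1/2: [7, 193/2, 92]
after L2 α=1/3: [214/3, 212/3, 323/3]
after L3 α=4/7: [934/7, 948/7, 73]
after L4 α=1/3: [1910/21, 2330/21, 149/3]
→ [91, 111, 50]

(3,2) stack=L1,L2,L3,L4; from [0,0,0]:
after L1 α=2/3: [146/3, 132, 280/3]
after L2 α=2/3: [332/9, 214, 916/9]
after L3 α=3/5: [4633/45, 566/5, 7448/45]
after L4 α=2/3: [7333/135, 656/15, 24728/135]
= [54, 44, 183]

at x=1,y=2 over L1,L2,L3,L4,L5:
L1 α=1/2: [7, 193/2, 92]
L2 α=1/3: [214/3, 212/3, 323/3]
L3 α=4/7: [934/7, 948/7, 73]
L4 α=1/3: [1910/21, 2330/21, 149/3]
L5 α=1/3: [4555/63, 8566/63, 907/9]
= [72, 136, 101]

(0,1) stack=L1,L2,L3,L4,L5; from [0,0,0]:
+L1 (α=3/4) → [30, 153/4, 183/2]
+L2 (α=3/4) → [129, 1905/16, 1131/8]
+L3 (α=3/8) → [1395/8, 17301/128, 7431/64]
+L4 (α=1/2) → [1547/16, 31253/256, 9607/128]
+L5 (α=5/7) → [2427/56, 179093/896, 77447/448]
→ [43, 200, 173]

(1,0) stack=L1,L2,L3,L4,L5,L6; from [0,0,0]:
after L1 α=2/3: [224/3, 320/3, 466/3]
after L2 α=1/2: [695/6, 539/6, 1069/6]
after L3 α=4/7: [1415/14, 2027/14, 2277/14]
after L4 α=3/5: [556/7, 481/7, 4839/35]
after L5 α=1/4: [557/7, 823/14, 18367/140]
after L6 α=1/4: [2511/28, 2567/56, 84081/560]
→ [90, 46, 150]

(0,2) stack=L1,L2,L3,L4,L5; from [0,0,0]:
after L1 α=1/2: [255/2, 49/2, 84]
after L2 α=5/7: [845/7, 904/7, 603/7]
after L3 α=3/4: [2441/28, 2983/28, 1332/7]
after L4 α=0: [2441/28, 2983/28, 1332/7]
after L5 α=1/6: [5991/56, 15671/168, 3610/21]
rounded: [107, 93, 172]

(2,0) stack=L1,L2,L3,L4,L5,L7; from [0,0,0]:
after L1 α=1/4: [6, 29, 177/4]
after L2 α=1/8: [27/2, 425/8, 1587/32]
after L3 α=1/8: [215/16, 4887/64, 14053/256]
after L4 α=1/2: [1495/32, 13911/128, 78053/512]
after L5 α=2/3: [11159/96, 49751/384, 123109/1536]
after L7 α=7/8: [68279/768, 119639/3072, 1198309/12288]
= [89, 39, 98]


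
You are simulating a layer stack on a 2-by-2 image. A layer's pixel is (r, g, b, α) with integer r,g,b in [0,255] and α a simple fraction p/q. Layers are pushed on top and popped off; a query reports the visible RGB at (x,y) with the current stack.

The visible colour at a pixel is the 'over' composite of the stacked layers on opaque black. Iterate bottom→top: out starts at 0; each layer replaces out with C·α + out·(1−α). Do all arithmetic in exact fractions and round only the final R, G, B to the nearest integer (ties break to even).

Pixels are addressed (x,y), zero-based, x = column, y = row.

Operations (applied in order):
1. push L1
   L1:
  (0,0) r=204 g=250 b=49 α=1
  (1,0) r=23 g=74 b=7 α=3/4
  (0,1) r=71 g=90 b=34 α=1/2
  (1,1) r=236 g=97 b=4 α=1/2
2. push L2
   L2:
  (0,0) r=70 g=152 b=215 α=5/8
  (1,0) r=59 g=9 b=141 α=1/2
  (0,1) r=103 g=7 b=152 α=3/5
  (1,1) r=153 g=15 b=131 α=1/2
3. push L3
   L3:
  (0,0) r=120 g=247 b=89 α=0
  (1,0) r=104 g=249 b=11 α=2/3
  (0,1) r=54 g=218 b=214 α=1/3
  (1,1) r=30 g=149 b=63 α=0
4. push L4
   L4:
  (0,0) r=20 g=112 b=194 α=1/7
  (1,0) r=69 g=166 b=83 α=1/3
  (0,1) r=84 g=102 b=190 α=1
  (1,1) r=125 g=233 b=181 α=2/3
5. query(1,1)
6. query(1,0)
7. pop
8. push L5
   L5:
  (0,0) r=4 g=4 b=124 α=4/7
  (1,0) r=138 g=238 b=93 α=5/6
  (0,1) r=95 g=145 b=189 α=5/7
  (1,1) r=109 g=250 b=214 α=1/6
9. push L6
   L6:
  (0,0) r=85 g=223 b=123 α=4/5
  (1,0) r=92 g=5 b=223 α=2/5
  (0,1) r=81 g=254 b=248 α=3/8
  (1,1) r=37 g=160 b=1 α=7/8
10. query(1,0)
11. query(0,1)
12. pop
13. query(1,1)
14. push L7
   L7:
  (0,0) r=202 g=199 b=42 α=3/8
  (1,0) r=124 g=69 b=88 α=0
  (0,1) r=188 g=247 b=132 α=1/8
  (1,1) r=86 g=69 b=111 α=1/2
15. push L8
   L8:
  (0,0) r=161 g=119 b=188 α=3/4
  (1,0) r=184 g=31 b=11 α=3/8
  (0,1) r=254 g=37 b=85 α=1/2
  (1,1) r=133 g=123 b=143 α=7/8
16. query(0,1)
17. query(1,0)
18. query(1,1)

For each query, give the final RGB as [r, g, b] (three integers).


query (1,1) [L1,L2,L3,L4] — begin 0,0,0
+L1 (α=1/2) → [118, 97/2, 2]
+L2 (α=1/2) → [271/2, 127/4, 133/2]
+L3 (α=0) → [271/2, 127/4, 133/2]
+L4 (α=2/3) → [257/2, 1991/12, 857/6]
rounded: [128, 166, 143]

query (1,0) [L1,L2,L3,L4] — begin 0,0,0
+L1 (α=3/4) → [69/4, 111/2, 21/4]
+L2 (α=1/2) → [305/8, 129/4, 585/8]
+L3 (α=2/3) → [1969/24, 707/4, 761/24]
+L4 (α=1/3) → [2797/36, 1039/6, 1757/36]
→ [78, 173, 49]

query (1,0) [L1,L2,L3,L5,L6] — begin 0,0,0
after L1 α=3/4: [69/4, 111/2, 21/4]
after L2 α=1/2: [305/8, 129/4, 585/8]
after L3 α=2/3: [1969/24, 707/4, 761/24]
after L5 α=5/6: [18529/144, 5467/24, 11921/144]
after L6 α=2/5: [27361/240, 5547/40, 33329/240]
→ [114, 139, 139]

(0,1) stack=L1,L2,L3,L5,L6; from [0,0,0]:
+L1 (α=1/2) → [71/2, 45, 17]
+L2 (α=3/5) → [76, 111/5, 98]
+L3 (α=1/3) → [206/3, 1312/15, 410/3]
+L5 (α=5/7) → [1837/21, 13499/105, 3655/21]
+L6 (α=3/8) → [1786/21, 29501/168, 33899/168]
rounded: [85, 176, 202]

query (1,1) [L1,L2,L3,L5] — begin 0,0,0
+L1 (α=1/2) → [118, 97/2, 2]
+L2 (α=1/2) → [271/2, 127/4, 133/2]
+L3 (α=0) → [271/2, 127/4, 133/2]
+L5 (α=1/6) → [1573/12, 545/8, 1093/12]
→ [131, 68, 91]

at x=0,y=1 over L1,L2,L3,L5,L7,L8:
after L1 α=1/2: [71/2, 45, 17]
after L2 α=3/5: [76, 111/5, 98]
after L3 α=1/3: [206/3, 1312/15, 410/3]
after L5 α=5/7: [1837/21, 13499/105, 3655/21]
after L7 α=1/8: [2401/24, 4301/30, 4051/24]
after L8 α=1/2: [8497/48, 5411/60, 6091/48]
= [177, 90, 127]

query (1,0) [L1,L2,L3,L5,L7,L8] — begin 0,0,0
L1 α=3/4: [69/4, 111/2, 21/4]
L2 α=1/2: [305/8, 129/4, 585/8]
L3 α=2/3: [1969/24, 707/4, 761/24]
L5 α=5/6: [18529/144, 5467/24, 11921/144]
L7 α=0: [18529/144, 5467/24, 11921/144]
L8 α=3/8: [172133/1152, 29567/192, 64357/1152]
→ [149, 154, 56]

(1,1) stack=L1,L2,L3,L5,L7,L8; from [0,0,0]:
+L1 (α=1/2) → [118, 97/2, 2]
+L2 (α=1/2) → [271/2, 127/4, 133/2]
+L3 (α=0) → [271/2, 127/4, 133/2]
+L5 (α=1/6) → [1573/12, 545/8, 1093/12]
+L7 (α=1/2) → [2605/24, 1097/16, 2425/24]
+L8 (α=7/8) → [24949/192, 14873/128, 26449/192]
= [130, 116, 138]


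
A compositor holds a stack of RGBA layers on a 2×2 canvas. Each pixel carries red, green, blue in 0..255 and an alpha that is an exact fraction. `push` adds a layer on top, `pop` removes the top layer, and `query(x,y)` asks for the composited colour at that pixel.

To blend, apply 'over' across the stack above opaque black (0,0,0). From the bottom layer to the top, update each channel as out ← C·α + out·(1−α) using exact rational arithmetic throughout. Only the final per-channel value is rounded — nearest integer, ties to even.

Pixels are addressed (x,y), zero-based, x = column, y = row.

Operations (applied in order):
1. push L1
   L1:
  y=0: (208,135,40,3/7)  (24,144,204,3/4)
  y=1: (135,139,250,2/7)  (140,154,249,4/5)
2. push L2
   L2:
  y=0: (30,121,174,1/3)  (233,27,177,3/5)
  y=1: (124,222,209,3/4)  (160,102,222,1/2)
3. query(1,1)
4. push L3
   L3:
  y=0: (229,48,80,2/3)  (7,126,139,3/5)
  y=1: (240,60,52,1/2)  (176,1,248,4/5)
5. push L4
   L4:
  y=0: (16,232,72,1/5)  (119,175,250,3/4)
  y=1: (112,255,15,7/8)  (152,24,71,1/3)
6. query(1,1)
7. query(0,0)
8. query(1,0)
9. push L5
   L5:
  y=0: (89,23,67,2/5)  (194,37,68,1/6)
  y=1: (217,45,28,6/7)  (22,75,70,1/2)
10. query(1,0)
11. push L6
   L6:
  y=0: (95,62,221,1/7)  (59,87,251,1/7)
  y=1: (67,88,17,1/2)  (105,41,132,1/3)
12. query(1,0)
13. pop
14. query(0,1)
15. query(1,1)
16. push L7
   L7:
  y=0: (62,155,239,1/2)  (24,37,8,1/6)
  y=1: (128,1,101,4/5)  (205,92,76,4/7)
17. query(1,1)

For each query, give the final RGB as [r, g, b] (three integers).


at x=1,y=1 over L1,L2:
L1 α=4/5: [112, 616/5, 996/5]
L2 α=1/2: [136, 563/5, 1053/5]
= [136, 113, 211]

at x=1,y=1 over L1,L2,L3,L4:
L1 α=4/5: [112, 616/5, 996/5]
L2 α=1/2: [136, 563/5, 1053/5]
L3 α=4/5: [168, 583/25, 6013/25]
L4 α=1/3: [488/3, 1766/75, 13801/75]
→ [163, 24, 184]

(0,0) stack=L1,L2,L3,L4; from [0,0,0]:
after L1 α=3/7: [624/7, 405/7, 120/7]
after L2 α=1/3: [486/7, 1657/21, 486/7]
after L3 α=2/3: [3692/21, 3673/63, 1606/21]
after L4 α=1/5: [15104/105, 29308/315, 7936/105]
→ [144, 93, 76]

at x=1,y=0 over L1,L2,L3,L4:
+L1 (α=3/4) → [18, 108, 153]
+L2 (α=3/5) → [147, 297/5, 837/5]
+L3 (α=3/5) → [63, 2484/25, 3759/25]
+L4 (α=3/4) → [105, 15609/100, 22509/100]
→ [105, 156, 225]

(1,0) stack=L1,L2,L3,L4,L5; from [0,0,0]:
+L1 (α=3/4) → [18, 108, 153]
+L2 (α=3/5) → [147, 297/5, 837/5]
+L3 (α=3/5) → [63, 2484/25, 3759/25]
+L4 (α=3/4) → [105, 15609/100, 22509/100]
+L5 (α=1/6) → [719/6, 16349/120, 23869/120]
rounded: [120, 136, 199]

at x=1,y=0 over L1,L2,L3,L4,L5,L6:
+L1 (α=3/4) → [18, 108, 153]
+L2 (α=3/5) → [147, 297/5, 837/5]
+L3 (α=3/5) → [63, 2484/25, 3759/25]
+L4 (α=3/4) → [105, 15609/100, 22509/100]
+L5 (α=1/6) → [719/6, 16349/120, 23869/120]
+L6 (α=1/7) → [778/7, 18089/140, 4127/20]
→ [111, 129, 206]

query (0,1) [L1,L2,L3,L4,L5] — begin 0,0,0
+L1 (α=2/7) → [270/7, 278/7, 500/7]
+L2 (α=3/4) → [1437/14, 1235/7, 4889/28]
+L3 (α=1/2) → [4797/28, 1655/14, 6345/56]
+L4 (α=7/8) → [26749/224, 26645/112, 12225/448]
+L5 (α=6/7) → [318397/1568, 56885/784, 87489/3136]
rounded: [203, 73, 28]

at x=1,y=1 over L1,L2,L3,L4,L5:
L1 α=4/5: [112, 616/5, 996/5]
L2 α=1/2: [136, 563/5, 1053/5]
L3 α=4/5: [168, 583/25, 6013/25]
L4 α=1/3: [488/3, 1766/75, 13801/75]
L5 α=1/2: [277/3, 7391/150, 19051/150]
→ [92, 49, 127]

query (1,1) [L1,L2,L3,L4,L5,L7] — begin 0,0,0
L1 α=4/5: [112, 616/5, 996/5]
L2 α=1/2: [136, 563/5, 1053/5]
L3 α=4/5: [168, 583/25, 6013/25]
L4 α=1/3: [488/3, 1766/75, 13801/75]
L5 α=1/2: [277/3, 7391/150, 19051/150]
L7 α=4/7: [1097/7, 25791/350, 4893/50]
= [157, 74, 98]


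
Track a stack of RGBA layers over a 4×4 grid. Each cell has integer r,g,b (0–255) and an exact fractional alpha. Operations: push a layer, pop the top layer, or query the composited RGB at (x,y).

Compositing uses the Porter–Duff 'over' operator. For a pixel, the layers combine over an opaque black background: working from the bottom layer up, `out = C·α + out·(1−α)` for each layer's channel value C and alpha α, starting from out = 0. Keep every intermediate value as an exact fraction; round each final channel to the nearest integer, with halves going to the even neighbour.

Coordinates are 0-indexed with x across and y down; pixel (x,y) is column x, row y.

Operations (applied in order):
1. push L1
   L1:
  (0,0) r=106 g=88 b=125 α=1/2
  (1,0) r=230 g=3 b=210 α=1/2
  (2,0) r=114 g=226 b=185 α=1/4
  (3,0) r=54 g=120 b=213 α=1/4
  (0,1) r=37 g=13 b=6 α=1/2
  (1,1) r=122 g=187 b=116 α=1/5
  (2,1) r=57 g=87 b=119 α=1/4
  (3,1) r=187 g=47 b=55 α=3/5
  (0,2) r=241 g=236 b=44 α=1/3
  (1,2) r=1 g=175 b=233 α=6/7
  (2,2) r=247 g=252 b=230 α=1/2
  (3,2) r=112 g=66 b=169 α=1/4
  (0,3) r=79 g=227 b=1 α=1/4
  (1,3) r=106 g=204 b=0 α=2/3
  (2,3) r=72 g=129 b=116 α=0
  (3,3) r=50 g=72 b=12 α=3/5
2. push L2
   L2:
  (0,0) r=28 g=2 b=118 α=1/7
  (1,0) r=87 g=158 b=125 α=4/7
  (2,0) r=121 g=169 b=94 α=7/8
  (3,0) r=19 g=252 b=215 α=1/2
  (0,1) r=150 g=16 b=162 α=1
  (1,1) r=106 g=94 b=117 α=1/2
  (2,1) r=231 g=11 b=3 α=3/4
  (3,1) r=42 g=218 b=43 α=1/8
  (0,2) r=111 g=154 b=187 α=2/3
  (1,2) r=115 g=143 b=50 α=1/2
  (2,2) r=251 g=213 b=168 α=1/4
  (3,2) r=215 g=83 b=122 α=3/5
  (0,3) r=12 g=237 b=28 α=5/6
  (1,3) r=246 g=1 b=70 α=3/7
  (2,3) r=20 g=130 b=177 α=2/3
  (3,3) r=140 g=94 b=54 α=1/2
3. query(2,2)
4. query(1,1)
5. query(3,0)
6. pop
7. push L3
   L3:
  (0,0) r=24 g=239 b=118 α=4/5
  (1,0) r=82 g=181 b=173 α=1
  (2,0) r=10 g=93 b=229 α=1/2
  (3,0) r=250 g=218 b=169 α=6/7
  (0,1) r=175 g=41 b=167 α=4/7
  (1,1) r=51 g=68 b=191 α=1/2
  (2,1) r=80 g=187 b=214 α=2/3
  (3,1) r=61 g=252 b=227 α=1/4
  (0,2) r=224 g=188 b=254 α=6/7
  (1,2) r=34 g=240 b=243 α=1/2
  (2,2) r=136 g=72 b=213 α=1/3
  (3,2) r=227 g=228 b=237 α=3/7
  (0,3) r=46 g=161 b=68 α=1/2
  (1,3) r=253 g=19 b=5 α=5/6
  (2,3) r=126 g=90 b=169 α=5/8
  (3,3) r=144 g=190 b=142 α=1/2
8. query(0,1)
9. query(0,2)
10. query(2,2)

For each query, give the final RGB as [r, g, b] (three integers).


at x=2,y=2 over L1,L2:
L1 α=1/2: [247/2, 126, 115]
L2 α=1/4: [1243/8, 591/4, 513/4]
→ [155, 148, 128]

at x=1,y=1 over L1,L2:
+L1 (α=1/5) → [122/5, 187/5, 116/5]
+L2 (α=1/2) → [326/5, 657/10, 701/10]
rounded: [65, 66, 70]

at x=3,y=0 over L1,L2:
+L1 (α=1/4) → [27/2, 30, 213/4]
+L2 (α=1/2) → [65/4, 141, 1073/8]
→ [16, 141, 134]

query (0,1) [L1,L3] — begin 0,0,0
L1 α=1/2: [37/2, 13/2, 3]
L3 α=4/7: [1511/14, 367/14, 677/7]
→ [108, 26, 97]

query (0,2) [L1,L3] — begin 0,0,0
+L1 (α=1/3) → [241/3, 236/3, 44/3]
+L3 (α=6/7) → [4273/21, 3620/21, 4616/21]
→ [203, 172, 220]

query (2,2) [L1,L3] — begin 0,0,0
L1 α=1/2: [247/2, 126, 115]
L3 α=1/3: [383/3, 108, 443/3]
→ [128, 108, 148]


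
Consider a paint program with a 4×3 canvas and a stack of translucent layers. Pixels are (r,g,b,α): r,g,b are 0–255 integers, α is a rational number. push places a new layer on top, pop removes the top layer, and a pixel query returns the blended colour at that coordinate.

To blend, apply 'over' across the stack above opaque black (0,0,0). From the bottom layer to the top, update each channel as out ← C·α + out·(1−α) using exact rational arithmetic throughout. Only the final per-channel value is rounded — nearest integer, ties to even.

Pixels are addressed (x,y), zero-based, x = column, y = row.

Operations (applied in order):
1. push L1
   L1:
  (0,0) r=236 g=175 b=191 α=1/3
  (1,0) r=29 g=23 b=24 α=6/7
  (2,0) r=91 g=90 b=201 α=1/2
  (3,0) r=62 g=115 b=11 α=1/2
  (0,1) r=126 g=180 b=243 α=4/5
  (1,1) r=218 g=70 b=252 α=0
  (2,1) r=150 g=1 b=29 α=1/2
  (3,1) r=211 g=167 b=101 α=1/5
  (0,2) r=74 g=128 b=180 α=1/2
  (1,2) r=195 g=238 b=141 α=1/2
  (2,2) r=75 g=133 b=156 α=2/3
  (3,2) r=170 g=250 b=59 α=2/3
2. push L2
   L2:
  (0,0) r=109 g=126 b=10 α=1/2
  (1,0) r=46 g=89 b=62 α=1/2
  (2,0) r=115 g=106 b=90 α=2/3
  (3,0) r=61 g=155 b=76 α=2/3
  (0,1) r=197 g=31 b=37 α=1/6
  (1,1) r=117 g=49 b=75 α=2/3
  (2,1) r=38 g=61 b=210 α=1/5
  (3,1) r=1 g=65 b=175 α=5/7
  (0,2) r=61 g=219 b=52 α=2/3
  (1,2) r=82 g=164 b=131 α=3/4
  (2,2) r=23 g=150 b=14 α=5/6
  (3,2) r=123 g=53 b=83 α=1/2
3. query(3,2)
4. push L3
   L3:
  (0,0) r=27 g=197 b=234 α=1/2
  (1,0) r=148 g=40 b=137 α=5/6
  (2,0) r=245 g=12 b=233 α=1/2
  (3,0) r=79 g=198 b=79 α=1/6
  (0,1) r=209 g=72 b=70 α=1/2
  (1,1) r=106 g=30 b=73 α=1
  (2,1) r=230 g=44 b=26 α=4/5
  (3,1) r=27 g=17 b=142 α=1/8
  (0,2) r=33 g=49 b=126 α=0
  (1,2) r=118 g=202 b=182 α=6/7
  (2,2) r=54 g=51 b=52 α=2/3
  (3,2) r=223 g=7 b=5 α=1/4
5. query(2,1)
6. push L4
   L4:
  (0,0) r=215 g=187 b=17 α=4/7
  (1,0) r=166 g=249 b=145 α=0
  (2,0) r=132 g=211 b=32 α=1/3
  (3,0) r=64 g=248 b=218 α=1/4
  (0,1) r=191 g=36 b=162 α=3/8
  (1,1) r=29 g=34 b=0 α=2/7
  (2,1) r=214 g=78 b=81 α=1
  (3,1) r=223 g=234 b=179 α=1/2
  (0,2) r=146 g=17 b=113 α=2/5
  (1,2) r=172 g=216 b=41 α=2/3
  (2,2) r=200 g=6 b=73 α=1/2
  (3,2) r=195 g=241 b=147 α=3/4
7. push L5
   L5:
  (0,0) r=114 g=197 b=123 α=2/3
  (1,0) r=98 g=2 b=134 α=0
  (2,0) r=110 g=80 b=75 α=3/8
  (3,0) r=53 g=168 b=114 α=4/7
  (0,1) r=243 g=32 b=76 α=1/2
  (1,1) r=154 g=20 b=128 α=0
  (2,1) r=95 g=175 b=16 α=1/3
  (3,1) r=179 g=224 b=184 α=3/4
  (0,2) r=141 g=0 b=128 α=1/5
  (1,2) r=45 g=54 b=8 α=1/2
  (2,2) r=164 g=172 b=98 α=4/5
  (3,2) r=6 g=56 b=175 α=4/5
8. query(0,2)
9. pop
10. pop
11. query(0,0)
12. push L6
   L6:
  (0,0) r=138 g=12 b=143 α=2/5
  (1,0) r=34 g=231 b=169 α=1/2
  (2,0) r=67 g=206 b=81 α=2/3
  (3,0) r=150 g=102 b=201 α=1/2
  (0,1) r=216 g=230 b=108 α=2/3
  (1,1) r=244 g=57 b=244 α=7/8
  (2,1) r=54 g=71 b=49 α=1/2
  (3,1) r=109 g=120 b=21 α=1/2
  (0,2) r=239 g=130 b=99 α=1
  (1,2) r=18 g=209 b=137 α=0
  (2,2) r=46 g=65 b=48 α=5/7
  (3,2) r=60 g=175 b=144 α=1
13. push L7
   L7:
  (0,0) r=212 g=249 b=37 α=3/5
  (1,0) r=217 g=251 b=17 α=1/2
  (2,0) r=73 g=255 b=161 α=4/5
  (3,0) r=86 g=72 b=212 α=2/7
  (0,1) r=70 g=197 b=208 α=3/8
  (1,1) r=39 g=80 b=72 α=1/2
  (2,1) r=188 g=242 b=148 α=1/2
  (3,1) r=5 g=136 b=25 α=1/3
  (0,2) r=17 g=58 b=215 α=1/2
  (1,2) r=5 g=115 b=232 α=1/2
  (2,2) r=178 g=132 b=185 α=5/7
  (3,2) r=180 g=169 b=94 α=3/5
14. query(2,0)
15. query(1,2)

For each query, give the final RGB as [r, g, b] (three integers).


at x=3,y=2 over L1,L2:
L1 α=2/3: [340/3, 500/3, 118/3]
L2 α=1/2: [709/6, 659/6, 367/6]
→ [118, 110, 61]

query (2,1) [L1,L2,L3] — begin 0,0,0
after L1 α=1/2: [75, 1/2, 29/2]
after L2 α=1/5: [338/5, 63/5, 268/5]
after L3 α=4/5: [4938/25, 943/25, 788/25]
= [198, 38, 32]

query (0,2) [L1,L2,L3,L4,L5] — begin 0,0,0
L1 α=1/2: [37, 64, 90]
L2 α=2/3: [53, 502/3, 194/3]
L3 α=0: [53, 502/3, 194/3]
L4 α=2/5: [451/5, 536/5, 84]
L5 α=1/5: [2509/25, 2144/25, 464/5]
= [100, 86, 93]

at x=0,y=0 over L1,L2,L3:
after L1 α=1/3: [236/3, 175/3, 191/3]
after L2 α=1/2: [563/6, 553/6, 221/6]
after L3 α=1/2: [725/12, 1735/12, 1625/12]
→ [60, 145, 135]

query (2,0) [L1,L2,L3,L6,L7] — begin 0,0,0
after L1 α=1/2: [91/2, 45, 201/2]
after L2 α=2/3: [551/6, 257/3, 187/2]
after L3 α=1/2: [2021/12, 293/6, 653/4]
after L6 α=2/3: [3629/36, 2765/18, 1301/12]
after L7 α=4/5: [14141/180, 4225/18, 9029/60]
rounded: [79, 235, 150]

query (1,2) [L1,L2,L3,L6,L7] — begin 0,0,0
+L1 (α=1/2) → [195/2, 119, 141/2]
+L2 (α=3/4) → [687/8, 611/4, 927/8]
+L3 (α=6/7) → [6351/56, 5459/28, 9663/56]
+L6 (α=0) → [6351/56, 5459/28, 9663/56]
+L7 (α=1/2) → [6631/112, 8679/56, 22655/112]
rounded: [59, 155, 202]


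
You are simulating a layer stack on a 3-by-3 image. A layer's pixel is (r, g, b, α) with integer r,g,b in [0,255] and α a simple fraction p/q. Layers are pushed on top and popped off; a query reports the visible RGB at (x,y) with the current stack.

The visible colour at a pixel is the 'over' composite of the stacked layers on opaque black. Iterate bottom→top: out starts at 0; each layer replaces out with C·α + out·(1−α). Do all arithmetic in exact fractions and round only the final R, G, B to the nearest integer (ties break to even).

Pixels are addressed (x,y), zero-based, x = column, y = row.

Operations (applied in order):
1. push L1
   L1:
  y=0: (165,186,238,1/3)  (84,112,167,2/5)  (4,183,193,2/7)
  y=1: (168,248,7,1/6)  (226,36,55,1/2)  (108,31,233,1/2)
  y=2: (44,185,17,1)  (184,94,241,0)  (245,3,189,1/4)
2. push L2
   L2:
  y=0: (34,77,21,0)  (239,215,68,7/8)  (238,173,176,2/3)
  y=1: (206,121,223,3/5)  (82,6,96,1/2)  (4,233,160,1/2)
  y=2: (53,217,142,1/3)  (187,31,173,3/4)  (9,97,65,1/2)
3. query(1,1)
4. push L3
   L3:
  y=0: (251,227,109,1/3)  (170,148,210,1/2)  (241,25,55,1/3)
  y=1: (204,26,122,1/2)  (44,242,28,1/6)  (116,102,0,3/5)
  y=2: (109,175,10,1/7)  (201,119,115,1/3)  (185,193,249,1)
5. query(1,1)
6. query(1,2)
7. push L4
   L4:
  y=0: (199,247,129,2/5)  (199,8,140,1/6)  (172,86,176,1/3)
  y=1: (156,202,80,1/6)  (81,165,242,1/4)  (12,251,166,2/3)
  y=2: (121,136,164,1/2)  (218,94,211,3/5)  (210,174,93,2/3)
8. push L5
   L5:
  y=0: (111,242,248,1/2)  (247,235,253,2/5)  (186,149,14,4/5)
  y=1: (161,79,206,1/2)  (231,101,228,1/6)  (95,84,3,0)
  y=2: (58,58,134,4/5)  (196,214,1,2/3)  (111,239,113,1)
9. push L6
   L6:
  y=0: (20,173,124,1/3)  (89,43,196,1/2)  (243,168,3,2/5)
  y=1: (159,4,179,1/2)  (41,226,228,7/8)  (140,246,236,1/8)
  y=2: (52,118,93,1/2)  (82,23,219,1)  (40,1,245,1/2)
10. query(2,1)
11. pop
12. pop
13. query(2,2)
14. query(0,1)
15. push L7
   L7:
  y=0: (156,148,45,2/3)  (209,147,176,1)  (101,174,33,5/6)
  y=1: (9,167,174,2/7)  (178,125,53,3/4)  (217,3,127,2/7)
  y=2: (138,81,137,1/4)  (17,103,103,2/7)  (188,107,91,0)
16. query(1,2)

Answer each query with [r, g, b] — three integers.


(1,1) stack=L1,L2; from [0,0,0]:
+L1 (α=1/2) → [113, 18, 55/2]
+L2 (α=1/2) → [195/2, 12, 247/4]
rounded: [98, 12, 62]

query (1,1) [L1,L2,L3] — begin 0,0,0
+L1 (α=1/2) → [113, 18, 55/2]
+L2 (α=1/2) → [195/2, 12, 247/4]
+L3 (α=1/6) → [1063/12, 151/3, 449/8]
→ [89, 50, 56]

(1,2) stack=L1,L2,L3; from [0,0,0]:
after L1 α=0: [0, 0, 0]
after L2 α=3/4: [561/4, 93/4, 519/4]
after L3 α=1/3: [321/2, 331/6, 749/6]
rounded: [160, 55, 125]

(2,1) stack=L1,L2,L3,L4,L5,L6; from [0,0,0]:
after L1 α=1/2: [54, 31/2, 233/2]
after L2 α=1/2: [29, 497/4, 553/4]
after L3 α=3/5: [406/5, 1109/10, 553/10]
after L4 α=2/3: [526/15, 2043/10, 1291/10]
after L5 α=0: [526/15, 2043/10, 1291/10]
after L6 α=1/8: [2891/60, 16761/80, 11397/80]
→ [48, 210, 142]

at x=2,y=2 over L1,L2,L3,L4:
after L1 α=1/4: [245/4, 3/4, 189/4]
after L2 α=1/2: [281/8, 391/8, 449/8]
after L3 α=1: [185, 193, 249]
after L4 α=2/3: [605/3, 541/3, 145]
= [202, 180, 145]

(0,1) stack=L1,L2,L3,L4; from [0,0,0]:
after L1 α=1/6: [28, 124/3, 7/6]
after L2 α=3/5: [674/5, 1337/15, 2014/15]
after L3 α=1/2: [847/5, 1727/30, 1922/15]
after L4 α=1/6: [1003/6, 2939/36, 1081/9]
= [167, 82, 120]

at x=1,y=2 over L1,L2,L3,L4,L7:
+L1 (α=0) → [0, 0, 0]
+L2 (α=3/4) → [561/4, 93/4, 519/4]
+L3 (α=1/3) → [321/2, 331/6, 749/6]
+L4 (α=3/5) → [195, 1177/15, 2648/15]
+L7 (α=2/7) → [1009/7, 1795/21, 3266/21]
rounded: [144, 85, 156]
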